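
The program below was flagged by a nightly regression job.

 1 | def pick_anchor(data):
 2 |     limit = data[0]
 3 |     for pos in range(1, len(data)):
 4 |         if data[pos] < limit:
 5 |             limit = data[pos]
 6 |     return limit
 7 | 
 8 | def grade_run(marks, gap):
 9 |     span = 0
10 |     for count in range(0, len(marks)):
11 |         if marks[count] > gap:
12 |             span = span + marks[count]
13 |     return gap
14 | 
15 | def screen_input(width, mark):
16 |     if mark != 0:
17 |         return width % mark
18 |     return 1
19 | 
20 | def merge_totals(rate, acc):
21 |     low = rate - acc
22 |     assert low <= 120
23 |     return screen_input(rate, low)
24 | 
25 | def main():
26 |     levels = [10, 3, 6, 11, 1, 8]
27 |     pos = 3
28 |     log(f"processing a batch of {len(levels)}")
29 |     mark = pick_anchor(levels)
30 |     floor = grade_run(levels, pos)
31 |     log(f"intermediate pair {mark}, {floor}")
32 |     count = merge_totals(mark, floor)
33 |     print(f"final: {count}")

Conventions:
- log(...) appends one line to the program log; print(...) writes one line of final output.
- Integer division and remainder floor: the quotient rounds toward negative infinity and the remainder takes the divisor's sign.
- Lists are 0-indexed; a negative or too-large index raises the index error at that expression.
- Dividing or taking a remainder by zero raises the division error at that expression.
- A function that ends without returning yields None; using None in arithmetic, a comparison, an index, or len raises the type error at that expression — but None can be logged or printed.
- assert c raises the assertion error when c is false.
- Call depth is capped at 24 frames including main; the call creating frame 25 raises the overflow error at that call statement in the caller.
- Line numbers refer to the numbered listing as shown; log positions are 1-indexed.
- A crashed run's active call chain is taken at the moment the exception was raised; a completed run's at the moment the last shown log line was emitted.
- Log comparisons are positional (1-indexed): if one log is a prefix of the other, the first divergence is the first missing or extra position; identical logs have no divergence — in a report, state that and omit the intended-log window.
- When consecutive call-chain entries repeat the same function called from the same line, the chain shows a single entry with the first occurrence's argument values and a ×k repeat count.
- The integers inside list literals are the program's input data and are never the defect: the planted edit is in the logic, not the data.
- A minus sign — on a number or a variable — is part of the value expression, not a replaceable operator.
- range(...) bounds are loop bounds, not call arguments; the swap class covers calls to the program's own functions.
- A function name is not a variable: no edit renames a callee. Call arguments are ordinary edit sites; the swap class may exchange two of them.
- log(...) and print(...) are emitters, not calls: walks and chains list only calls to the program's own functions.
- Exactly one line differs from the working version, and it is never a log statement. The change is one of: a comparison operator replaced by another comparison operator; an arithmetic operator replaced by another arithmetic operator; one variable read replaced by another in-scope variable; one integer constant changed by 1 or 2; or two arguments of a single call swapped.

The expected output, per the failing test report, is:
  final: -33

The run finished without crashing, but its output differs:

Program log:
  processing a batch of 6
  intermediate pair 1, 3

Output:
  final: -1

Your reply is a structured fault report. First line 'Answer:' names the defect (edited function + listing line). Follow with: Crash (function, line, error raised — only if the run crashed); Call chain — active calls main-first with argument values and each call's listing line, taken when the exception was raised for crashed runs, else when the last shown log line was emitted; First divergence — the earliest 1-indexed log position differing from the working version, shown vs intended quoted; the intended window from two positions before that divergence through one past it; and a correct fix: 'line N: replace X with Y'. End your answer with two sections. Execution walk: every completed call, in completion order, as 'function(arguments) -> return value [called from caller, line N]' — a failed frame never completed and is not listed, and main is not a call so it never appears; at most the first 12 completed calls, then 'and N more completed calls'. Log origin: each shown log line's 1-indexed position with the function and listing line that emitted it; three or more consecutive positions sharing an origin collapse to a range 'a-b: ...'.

Answer: the defect is in grade_run at line 13.
Core observation: The log first diverges at position 2: the faulty run prints 'intermediate pair 1, 3' where the working version prints 'intermediate pair 1, 35'.
Call chain: main.
First divergence: at position 2 the run shows 'intermediate pair 1, 3' where the working version logs 'intermediate pair 1, 35'.
Intended log window:
  1: processing a batch of 6
  2: intermediate pair 1, 35
Execution walk:
  pick_anchor([10, 3, 6, 11, 1, 8]) -> 1  [called from main, line 29]
  grade_run([10, 3, 6, 11, 1, 8], 3) -> 3  [called from main, line 30]
  screen_input(1, -2) -> -1  [called from merge_totals, line 23]
  merge_totals(1, 3) -> -1  [called from main, line 32]
Origin of each log line:
  1: emitted by main (line 28)
  2: emitted by main (line 31)
A correct fix: line 13: replace `gap` with `span`.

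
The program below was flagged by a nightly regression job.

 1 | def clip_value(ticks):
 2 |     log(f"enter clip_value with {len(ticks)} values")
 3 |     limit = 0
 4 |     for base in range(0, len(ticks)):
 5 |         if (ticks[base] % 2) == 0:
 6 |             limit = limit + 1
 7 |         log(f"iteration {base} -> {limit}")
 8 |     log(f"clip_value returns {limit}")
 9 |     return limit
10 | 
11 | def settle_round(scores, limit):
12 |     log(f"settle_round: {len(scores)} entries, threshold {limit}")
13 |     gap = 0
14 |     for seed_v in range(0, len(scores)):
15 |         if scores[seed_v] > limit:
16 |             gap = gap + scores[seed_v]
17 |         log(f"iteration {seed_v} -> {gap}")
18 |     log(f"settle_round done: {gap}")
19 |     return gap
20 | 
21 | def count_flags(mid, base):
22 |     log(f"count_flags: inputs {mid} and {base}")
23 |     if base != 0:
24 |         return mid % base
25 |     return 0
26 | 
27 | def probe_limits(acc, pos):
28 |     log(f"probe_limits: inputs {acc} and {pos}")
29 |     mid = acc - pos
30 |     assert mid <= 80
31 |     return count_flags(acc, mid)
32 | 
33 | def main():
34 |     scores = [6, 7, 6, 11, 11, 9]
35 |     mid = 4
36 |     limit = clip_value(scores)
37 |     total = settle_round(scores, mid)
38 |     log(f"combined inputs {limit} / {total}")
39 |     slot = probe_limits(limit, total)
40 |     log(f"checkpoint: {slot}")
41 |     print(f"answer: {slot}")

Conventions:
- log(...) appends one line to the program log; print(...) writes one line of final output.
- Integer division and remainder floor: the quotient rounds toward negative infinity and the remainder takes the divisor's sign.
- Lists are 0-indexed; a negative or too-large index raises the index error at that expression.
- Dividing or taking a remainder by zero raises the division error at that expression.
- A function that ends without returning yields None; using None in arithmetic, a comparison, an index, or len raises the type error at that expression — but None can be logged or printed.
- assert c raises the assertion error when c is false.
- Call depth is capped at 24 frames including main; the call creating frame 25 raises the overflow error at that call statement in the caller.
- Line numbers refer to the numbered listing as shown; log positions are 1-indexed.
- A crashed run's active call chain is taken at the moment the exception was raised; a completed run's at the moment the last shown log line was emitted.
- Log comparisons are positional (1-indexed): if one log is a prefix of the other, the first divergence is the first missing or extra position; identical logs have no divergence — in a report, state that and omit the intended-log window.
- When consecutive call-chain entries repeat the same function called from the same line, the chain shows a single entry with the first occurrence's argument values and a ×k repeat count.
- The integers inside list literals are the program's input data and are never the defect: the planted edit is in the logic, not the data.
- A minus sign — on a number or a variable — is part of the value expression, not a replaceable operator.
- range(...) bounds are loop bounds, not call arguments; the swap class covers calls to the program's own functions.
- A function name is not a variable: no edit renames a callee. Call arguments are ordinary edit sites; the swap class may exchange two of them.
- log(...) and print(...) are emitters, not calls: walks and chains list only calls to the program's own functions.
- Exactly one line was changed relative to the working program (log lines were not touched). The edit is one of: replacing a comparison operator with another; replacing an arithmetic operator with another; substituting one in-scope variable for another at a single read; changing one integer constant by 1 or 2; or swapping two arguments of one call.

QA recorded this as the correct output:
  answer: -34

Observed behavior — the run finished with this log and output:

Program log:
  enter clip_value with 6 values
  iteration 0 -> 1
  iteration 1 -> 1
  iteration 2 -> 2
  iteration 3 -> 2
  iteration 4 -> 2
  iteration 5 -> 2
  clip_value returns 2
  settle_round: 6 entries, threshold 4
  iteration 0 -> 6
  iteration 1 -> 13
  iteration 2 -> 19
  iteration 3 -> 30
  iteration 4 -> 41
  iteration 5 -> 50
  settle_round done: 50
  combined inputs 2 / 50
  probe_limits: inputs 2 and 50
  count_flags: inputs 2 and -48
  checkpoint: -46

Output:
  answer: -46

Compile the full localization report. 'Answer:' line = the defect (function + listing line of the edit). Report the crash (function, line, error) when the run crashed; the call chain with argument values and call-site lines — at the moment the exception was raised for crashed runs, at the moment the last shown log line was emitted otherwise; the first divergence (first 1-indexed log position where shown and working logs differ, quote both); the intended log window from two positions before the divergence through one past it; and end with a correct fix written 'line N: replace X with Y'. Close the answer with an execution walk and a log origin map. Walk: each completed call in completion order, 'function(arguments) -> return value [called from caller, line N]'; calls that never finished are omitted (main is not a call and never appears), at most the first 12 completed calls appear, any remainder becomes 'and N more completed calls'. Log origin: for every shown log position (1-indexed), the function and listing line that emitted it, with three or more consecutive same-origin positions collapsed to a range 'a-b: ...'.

Answer: the defect is in main at line 35.
The tell: At log position 9 the runs split — shown 'settle_round: 6 entries, threshold 4', but the working version logs 'settle_round: 6 entries, threshold 6'.
Call chain: main.
First divergence: position 9; shown 'settle_round: 6 entries, threshold 4' vs intended 'settle_round: 6 entries, threshold 6'.
Intended log window:
  7: iteration 5 -> 2
  8: clip_value returns 2
  9: settle_round: 6 entries, threshold 6
  10: iteration 0 -> 0
Execution walk:
  clip_value([6, 7, 6, 11, 11, 9]) -> 2  [called from main, line 36]
  settle_round([6, 7, 6, 11, 11, 9], 4) -> 50  [called from main, line 37]
  count_flags(2, -48) -> -46  [called from probe_limits, line 31]
  probe_limits(2, 50) -> -46  [called from main, line 39]
Log origins:
  1: logged in clip_value at line 2
  2-7: logged in clip_value at line 7
  8: logged in clip_value at line 8
  9: logged in settle_round at line 12
  10-15: logged in settle_round at line 17
  16: logged in settle_round at line 18
  17: logged in main at line 38
  18: logged in probe_limits at line 28
  19: logged in count_flags at line 22
  20: logged in main at line 40
A correct fix: line 35: replace `4` with `6`.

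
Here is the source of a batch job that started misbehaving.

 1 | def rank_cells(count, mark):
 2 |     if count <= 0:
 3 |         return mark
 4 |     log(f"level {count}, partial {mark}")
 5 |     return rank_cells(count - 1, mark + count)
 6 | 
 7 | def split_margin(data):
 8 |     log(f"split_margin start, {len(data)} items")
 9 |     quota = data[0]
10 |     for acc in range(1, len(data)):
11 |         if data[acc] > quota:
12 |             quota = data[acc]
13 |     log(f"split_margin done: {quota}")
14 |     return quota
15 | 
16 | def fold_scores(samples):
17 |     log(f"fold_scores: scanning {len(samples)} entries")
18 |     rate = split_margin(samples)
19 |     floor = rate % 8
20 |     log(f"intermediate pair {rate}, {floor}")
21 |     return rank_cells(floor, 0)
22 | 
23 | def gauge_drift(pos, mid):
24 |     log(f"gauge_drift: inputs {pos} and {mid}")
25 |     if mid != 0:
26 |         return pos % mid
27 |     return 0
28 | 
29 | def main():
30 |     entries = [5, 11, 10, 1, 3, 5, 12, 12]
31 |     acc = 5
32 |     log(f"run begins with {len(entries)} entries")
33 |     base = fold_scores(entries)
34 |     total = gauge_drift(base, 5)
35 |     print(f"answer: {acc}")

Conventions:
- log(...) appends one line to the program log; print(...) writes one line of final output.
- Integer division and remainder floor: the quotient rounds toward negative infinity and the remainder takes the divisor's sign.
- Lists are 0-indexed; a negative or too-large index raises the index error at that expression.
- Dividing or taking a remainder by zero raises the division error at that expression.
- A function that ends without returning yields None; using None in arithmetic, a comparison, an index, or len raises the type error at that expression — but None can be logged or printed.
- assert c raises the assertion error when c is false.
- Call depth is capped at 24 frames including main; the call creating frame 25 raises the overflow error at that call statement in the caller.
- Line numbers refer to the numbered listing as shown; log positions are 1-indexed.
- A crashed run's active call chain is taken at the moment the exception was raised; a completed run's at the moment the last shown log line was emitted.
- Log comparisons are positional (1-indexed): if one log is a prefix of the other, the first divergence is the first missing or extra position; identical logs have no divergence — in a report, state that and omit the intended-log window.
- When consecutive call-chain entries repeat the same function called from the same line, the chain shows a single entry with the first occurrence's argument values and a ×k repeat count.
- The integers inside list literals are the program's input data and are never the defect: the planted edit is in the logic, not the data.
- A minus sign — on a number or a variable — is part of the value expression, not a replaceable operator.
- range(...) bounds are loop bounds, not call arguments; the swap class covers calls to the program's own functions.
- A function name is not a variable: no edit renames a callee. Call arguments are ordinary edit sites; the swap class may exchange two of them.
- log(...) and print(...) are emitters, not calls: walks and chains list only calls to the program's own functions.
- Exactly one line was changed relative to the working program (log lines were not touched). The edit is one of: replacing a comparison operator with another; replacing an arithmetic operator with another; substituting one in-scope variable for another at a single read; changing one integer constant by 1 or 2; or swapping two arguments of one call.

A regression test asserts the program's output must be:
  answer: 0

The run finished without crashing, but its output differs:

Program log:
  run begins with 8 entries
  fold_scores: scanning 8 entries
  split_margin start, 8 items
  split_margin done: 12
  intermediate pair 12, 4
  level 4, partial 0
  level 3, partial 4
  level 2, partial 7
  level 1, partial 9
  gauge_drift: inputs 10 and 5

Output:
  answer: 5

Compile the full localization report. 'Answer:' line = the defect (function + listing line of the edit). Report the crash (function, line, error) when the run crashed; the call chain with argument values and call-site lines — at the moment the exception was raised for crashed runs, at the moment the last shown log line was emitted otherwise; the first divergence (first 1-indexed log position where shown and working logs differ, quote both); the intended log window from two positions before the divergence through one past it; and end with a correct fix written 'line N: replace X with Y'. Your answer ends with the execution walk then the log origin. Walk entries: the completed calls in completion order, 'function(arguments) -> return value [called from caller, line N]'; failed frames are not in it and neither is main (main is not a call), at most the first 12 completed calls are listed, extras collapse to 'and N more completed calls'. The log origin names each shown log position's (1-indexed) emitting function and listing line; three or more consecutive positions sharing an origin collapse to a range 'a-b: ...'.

Answer: the defect is in main at line 35.
The tell: Log streams are identical — the defect surfaces only in the printed output.
Call chain: main -> gauge_drift(10, 5) (called at line 34).
First divergence: none — the logs agree in full.
Execution walk:
  split_margin([5, 11, 10, 1, 3, 5, 12, 12]) -> 12  [called from fold_scores, line 18]
  rank_cells(0, 10) -> 10  [called from rank_cells, line 5]
  rank_cells(1, 9) -> 10  [called from rank_cells, line 5]
  rank_cells(2, 7) -> 10  [called from rank_cells, line 5]
  rank_cells(3, 4) -> 10  [called from rank_cells, line 5]
  rank_cells(4, 0) -> 10  [called from fold_scores, line 21]
  fold_scores([5, 11, 10, 1, 3, 5, 12, 12]) -> 10  [called from main, line 33]
  gauge_drift(10, 5) -> 0  [called from main, line 34]
Origin of each log line:
  1: from main, line 32
  2: from fold_scores, line 17
  3: from split_margin, line 8
  4: from split_margin, line 13
  5: from fold_scores, line 20
  6-9: from rank_cells, line 4
  10: from gauge_drift, line 24
A correct fix: line 35: replace `acc` with `total`.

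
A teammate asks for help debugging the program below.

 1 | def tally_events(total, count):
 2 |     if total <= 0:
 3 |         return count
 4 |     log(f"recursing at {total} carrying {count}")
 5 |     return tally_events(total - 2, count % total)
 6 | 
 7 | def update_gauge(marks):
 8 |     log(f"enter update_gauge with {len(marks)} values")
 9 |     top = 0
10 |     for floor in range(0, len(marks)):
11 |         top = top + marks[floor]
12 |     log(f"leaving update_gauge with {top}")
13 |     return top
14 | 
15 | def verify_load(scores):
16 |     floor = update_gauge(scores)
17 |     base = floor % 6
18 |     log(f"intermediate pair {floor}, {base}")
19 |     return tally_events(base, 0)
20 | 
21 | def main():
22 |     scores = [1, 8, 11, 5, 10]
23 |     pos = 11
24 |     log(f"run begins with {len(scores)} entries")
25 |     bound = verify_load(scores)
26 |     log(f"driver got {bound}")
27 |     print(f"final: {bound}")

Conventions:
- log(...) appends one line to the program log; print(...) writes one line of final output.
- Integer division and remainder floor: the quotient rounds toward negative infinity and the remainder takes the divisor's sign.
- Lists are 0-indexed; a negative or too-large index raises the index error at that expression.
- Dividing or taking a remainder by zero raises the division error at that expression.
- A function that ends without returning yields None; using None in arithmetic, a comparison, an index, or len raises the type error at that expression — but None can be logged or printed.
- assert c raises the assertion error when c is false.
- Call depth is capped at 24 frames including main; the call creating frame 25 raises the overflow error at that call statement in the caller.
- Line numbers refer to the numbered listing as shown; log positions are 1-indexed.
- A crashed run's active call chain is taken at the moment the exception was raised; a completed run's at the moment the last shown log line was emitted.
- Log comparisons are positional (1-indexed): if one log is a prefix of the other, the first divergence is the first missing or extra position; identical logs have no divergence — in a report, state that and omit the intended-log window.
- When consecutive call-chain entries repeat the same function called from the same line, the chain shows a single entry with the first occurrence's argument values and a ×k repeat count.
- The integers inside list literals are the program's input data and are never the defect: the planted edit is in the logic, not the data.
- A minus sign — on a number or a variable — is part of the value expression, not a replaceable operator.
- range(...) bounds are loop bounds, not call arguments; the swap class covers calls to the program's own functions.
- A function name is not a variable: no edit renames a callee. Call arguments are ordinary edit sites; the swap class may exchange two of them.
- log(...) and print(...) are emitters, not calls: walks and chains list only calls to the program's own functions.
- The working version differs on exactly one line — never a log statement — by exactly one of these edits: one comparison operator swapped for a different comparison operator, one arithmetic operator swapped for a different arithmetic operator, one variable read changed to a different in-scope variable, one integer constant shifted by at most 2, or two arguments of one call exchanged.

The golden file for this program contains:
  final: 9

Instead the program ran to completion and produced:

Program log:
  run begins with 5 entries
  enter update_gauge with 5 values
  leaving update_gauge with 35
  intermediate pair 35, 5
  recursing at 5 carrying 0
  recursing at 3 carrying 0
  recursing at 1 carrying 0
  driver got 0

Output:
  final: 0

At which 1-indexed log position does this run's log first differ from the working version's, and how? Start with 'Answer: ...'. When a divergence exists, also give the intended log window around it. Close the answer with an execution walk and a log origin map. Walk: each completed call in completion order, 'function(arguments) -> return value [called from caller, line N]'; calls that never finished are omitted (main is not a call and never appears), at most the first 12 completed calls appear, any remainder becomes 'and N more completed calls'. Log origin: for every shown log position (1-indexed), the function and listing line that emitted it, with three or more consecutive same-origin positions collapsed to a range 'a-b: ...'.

Answer: at position 6 the run shows 'recursing at 3 carrying 0' where the working version logs 'recursing at 3 carrying 5'.
Intended log window:
  4: intermediate pair 35, 5
  5: recursing at 5 carrying 0
  6: recursing at 3 carrying 5
  7: recursing at 1 carrying 8
Execution walk:
  update_gauge([1, 8, 11, 5, 10]) -> 35  [called from verify_load, line 16]
  tally_events(-1, 0) -> 0  [called from tally_events, line 5]
  tally_events(1, 0) -> 0  [called from tally_events, line 5]
  tally_events(3, 0) -> 0  [called from tally_events, line 5]
  tally_events(5, 0) -> 0  [called from verify_load, line 19]
  verify_load([1, 8, 11, 5, 10]) -> 0  [called from main, line 25]
Log origins:
  1: emitted by main (line 24)
  2: emitted by update_gauge (line 8)
  3: emitted by update_gauge (line 12)
  4: emitted by verify_load (line 18)
  5-7: emitted by tally_events (line 4)
  8: emitted by main (line 26)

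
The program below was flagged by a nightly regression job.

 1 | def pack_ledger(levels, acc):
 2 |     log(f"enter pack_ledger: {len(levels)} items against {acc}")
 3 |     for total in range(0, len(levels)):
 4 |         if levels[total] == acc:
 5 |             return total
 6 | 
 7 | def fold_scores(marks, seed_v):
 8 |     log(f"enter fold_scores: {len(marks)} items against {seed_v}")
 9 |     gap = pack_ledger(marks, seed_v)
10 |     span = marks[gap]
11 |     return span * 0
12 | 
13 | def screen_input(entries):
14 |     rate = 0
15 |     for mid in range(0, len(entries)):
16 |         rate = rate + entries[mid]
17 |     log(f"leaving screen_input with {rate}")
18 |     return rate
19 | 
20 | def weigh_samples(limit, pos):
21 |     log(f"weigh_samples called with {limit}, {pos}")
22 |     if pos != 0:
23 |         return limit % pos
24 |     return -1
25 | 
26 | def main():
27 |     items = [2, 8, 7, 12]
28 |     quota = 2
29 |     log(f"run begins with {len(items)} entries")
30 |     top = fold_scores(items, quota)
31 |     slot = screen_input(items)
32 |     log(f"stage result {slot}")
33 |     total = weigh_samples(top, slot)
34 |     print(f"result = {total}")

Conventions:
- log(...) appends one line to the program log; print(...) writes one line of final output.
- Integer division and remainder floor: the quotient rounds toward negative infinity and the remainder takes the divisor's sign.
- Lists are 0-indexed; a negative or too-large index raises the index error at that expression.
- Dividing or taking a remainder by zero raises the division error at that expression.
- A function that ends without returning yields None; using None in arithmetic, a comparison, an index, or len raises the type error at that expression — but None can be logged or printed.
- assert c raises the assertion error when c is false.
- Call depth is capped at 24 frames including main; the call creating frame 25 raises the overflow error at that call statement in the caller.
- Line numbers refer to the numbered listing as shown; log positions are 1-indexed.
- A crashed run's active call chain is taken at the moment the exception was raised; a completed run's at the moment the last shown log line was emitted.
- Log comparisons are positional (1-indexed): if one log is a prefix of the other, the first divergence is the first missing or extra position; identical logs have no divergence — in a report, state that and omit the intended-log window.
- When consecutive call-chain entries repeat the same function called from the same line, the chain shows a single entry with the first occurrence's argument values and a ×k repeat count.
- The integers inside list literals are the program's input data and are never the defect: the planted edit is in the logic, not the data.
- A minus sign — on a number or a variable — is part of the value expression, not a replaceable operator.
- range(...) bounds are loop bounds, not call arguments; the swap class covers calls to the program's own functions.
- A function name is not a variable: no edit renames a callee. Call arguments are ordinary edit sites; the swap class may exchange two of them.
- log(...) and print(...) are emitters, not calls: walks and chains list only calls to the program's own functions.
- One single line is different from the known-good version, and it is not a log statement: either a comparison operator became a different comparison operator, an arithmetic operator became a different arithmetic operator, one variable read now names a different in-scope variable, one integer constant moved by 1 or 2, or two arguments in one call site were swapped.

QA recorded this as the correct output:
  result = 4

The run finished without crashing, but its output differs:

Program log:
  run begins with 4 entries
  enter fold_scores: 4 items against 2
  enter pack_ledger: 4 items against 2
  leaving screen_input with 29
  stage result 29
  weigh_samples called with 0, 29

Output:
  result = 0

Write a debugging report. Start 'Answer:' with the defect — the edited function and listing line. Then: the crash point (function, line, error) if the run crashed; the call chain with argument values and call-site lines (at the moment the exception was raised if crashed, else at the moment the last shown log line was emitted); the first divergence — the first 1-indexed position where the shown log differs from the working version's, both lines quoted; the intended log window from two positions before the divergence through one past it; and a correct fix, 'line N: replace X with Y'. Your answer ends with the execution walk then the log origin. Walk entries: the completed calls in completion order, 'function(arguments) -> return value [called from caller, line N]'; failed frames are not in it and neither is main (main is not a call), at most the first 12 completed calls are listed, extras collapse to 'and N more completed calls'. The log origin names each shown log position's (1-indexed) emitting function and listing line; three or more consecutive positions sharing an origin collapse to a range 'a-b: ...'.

Answer: the defect is in fold_scores at line 11.
Core observation: The log first diverges at position 6: the faulty run prints 'weigh_samples called with 0, 29' where the working version prints 'weigh_samples called with 4, 29'.
Call chain: main -> weigh_samples(0, 29) (called at line 33).
First divergence: at position 6 the run shows 'weigh_samples called with 0, 29' where the working version logs 'weigh_samples called with 4, 29'.
Intended log window:
  4: leaving screen_input with 29
  5: stage result 29
  6: weigh_samples called with 4, 29
Execution walk:
  pack_ledger([2, 8, 7, 12], 2) -> 0  [called from fold_scores, line 9]
  fold_scores([2, 8, 7, 12], 2) -> 0  [called from main, line 30]
  screen_input([2, 8, 7, 12]) -> 29  [called from main, line 31]
  weigh_samples(0, 29) -> 0  [called from main, line 33]
Log origin:
  1: emitted by main (line 29)
  2: emitted by fold_scores (line 8)
  3: emitted by pack_ledger (line 2)
  4: emitted by screen_input (line 17)
  5: emitted by main (line 32)
  6: emitted by weigh_samples (line 21)
A correct fix: line 11: replace `0` with `2`.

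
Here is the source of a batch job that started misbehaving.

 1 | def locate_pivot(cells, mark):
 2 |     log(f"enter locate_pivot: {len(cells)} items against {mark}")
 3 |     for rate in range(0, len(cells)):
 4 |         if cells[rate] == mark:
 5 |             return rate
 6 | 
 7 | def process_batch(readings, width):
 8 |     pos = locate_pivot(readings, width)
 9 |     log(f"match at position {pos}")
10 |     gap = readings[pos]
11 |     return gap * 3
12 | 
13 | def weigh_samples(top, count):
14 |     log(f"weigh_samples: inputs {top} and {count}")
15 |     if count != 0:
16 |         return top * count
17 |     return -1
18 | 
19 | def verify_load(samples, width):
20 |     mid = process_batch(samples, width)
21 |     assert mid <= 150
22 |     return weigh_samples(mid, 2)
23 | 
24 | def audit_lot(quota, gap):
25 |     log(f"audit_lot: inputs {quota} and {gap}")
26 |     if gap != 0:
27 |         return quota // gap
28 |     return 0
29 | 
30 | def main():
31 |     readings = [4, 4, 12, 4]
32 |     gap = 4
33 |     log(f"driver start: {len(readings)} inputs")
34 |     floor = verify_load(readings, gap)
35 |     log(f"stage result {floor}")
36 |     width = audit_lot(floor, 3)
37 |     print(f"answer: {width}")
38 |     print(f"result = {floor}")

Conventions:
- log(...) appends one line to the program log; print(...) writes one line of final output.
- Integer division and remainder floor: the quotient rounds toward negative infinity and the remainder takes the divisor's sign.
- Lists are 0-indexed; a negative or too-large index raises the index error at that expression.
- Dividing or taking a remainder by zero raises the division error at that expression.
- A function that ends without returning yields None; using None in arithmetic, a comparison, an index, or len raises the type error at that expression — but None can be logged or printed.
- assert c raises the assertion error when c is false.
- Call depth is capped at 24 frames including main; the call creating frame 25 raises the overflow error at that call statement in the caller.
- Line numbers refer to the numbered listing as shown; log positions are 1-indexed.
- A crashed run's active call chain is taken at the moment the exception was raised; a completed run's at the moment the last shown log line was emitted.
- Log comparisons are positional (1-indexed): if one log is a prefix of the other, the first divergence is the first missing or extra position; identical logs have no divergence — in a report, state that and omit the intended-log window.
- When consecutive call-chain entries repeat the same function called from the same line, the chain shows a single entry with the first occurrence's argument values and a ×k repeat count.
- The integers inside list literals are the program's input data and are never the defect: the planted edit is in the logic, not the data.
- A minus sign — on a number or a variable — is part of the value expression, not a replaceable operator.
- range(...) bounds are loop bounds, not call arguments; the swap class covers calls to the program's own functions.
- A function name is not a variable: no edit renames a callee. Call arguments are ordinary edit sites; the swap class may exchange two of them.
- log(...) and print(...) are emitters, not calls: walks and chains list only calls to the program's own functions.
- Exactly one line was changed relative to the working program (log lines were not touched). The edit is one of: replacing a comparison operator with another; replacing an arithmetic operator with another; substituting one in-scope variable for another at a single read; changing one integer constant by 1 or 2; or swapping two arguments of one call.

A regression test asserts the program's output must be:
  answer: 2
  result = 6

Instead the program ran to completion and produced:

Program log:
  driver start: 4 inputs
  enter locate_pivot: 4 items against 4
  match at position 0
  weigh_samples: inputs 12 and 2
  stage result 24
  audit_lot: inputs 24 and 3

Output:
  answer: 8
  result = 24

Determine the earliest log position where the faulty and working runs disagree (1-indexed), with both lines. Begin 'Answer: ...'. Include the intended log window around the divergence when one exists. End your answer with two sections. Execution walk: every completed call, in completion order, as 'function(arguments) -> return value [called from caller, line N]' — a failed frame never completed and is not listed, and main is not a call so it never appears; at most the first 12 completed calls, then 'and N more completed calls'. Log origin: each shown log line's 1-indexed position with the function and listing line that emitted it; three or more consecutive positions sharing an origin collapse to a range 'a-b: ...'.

Answer: position 5; shown 'stage result 24' vs intended 'stage result 6'.
Intended log window:
  3: match at position 0
  4: weigh_samples: inputs 12 and 2
  5: stage result 6
  6: audit_lot: inputs 6 and 3
Execution walk:
  locate_pivot([4, 4, 12, 4], 4) -> 0  [called from process_batch, line 8]
  process_batch([4, 4, 12, 4], 4) -> 12  [called from verify_load, line 20]
  weigh_samples(12, 2) -> 24  [called from verify_load, line 22]
  verify_load([4, 4, 12, 4], 4) -> 24  [called from main, line 34]
  audit_lot(24, 3) -> 8  [called from main, line 36]
Log origin:
  1: emitted by main (line 33)
  2: emitted by locate_pivot (line 2)
  3: emitted by process_batch (line 9)
  4: emitted by weigh_samples (line 14)
  5: emitted by main (line 35)
  6: emitted by audit_lot (line 25)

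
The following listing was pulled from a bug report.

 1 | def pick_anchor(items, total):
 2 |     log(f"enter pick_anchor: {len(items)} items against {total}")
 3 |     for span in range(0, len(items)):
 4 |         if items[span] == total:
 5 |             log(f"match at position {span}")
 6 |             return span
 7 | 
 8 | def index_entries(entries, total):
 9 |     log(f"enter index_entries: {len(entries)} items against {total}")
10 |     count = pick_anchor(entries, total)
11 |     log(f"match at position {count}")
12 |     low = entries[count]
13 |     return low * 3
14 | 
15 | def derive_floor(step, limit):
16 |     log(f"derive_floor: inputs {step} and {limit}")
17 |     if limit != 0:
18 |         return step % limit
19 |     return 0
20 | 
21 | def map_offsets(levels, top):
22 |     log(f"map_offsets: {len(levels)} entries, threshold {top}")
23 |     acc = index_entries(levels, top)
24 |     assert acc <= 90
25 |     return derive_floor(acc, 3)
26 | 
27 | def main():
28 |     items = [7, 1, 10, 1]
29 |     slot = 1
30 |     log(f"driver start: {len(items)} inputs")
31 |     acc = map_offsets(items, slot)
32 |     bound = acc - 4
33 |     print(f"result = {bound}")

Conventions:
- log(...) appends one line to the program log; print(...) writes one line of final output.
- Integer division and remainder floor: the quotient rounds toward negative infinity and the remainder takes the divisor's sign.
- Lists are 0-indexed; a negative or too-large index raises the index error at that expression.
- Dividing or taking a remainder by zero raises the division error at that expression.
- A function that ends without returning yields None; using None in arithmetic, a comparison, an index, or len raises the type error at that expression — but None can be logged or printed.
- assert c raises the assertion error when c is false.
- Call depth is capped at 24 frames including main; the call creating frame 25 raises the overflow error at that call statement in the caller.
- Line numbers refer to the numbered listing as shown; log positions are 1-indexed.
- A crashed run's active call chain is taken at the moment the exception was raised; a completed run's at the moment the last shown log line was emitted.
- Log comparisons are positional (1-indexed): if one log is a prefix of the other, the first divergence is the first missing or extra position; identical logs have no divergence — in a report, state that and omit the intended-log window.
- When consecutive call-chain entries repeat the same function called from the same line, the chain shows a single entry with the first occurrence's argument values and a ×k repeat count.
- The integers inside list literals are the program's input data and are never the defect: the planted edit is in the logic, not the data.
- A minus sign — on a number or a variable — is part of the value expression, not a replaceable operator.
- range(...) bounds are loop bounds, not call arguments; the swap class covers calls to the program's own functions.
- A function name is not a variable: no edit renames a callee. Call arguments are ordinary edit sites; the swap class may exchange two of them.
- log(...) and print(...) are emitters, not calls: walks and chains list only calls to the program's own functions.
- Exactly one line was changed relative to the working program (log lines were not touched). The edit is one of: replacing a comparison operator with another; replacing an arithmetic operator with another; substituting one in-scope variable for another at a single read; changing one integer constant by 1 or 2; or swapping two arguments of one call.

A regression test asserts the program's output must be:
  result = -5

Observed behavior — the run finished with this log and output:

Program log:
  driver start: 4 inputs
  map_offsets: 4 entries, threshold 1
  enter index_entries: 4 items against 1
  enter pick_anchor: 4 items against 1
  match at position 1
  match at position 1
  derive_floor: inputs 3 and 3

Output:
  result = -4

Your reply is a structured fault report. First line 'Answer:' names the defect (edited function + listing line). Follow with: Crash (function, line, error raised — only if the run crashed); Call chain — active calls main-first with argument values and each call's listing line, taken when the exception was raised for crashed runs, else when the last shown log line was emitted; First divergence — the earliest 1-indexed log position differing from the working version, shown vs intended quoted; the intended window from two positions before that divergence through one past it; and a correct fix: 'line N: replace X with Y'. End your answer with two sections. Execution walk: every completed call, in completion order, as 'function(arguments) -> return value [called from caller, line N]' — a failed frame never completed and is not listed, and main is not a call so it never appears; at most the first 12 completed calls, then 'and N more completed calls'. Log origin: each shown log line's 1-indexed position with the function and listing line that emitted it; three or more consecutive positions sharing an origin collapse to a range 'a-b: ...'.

Answer: the defect is in main at line 32.
The tell: Nothing in the log betrays the bug — only the output does.
Call chain: main -> map_offsets([7, 1, 10, 1], 1) (called at line 31) -> derive_floor(3, 3) (called at line 25).
First divergence: none; the two logs match at every position.
Execution walk:
  pick_anchor([7, 1, 10, 1], 1) -> 1  [called from index_entries, line 10]
  index_entries([7, 1, 10, 1], 1) -> 3  [called from map_offsets, line 23]
  derive_floor(3, 3) -> 0  [called from map_offsets, line 25]
  map_offsets([7, 1, 10, 1], 1) -> 0  [called from main, line 31]
Log origin:
  1: from main, line 30
  2: from map_offsets, line 22
  3: from index_entries, line 9
  4: from pick_anchor, line 2
  5: from pick_anchor, line 5
  6: from index_entries, line 11
  7: from derive_floor, line 16
A correct fix: line 32: replace `4` with `5`.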